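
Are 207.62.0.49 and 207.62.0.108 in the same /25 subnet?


Mask: 255.255.255.128
207.62.0.49 AND mask = 207.62.0.0
207.62.0.108 AND mask = 207.62.0.0
Yes, same subnet (207.62.0.0)


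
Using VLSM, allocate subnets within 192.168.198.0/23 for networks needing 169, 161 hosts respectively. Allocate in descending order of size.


169 hosts -> /24 (254 usable): 192.168.198.0/24
161 hosts -> /24 (254 usable): 192.168.199.0/24
Allocation: 192.168.198.0/24 (169 hosts, 254 usable); 192.168.199.0/24 (161 hosts, 254 usable)


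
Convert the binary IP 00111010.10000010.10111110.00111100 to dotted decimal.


00111010 = 58
10000010 = 130
10111110 = 190
00111100 = 60
IP: 58.130.190.60


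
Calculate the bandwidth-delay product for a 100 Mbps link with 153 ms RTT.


BDP = bandwidth * RTT
= 100 Mbps * 153 ms
= 100 * 1e6 * 153 / 1000 bits
= 15300000 bits
= 1912500 bytes
= 1867.6758 KB
BDP = 15300000 bits (1912500 bytes)


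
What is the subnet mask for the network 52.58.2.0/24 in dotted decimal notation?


/24 means 24 network bits, 8 host bits
Binary: 11111111111111111111111100000000
Mask: 255.255.255.0


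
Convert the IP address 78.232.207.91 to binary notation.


78 = 01001110
232 = 11101000
207 = 11001111
91 = 01011011
Binary: 01001110.11101000.11001111.01011011


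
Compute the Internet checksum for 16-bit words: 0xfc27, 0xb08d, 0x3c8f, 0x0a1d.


Sum all words (with carry folding):
+ 0xfc27 = 0xfc27
+ 0xb08d = 0xacb5
+ 0x3c8f = 0xe944
+ 0x0a1d = 0xf361
One's complement: ~0xf361
Checksum = 0x0c9e


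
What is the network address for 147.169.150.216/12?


IP:   10010011.10101001.10010110.11011000
Mask: 11111111.11110000.00000000.00000000
AND operation:
Net:  10010011.10100000.00000000.00000000
Network: 147.160.0.0/12


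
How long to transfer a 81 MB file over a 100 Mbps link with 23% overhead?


Effective throughput = 100 * (1 - 23/100) = 77 Mbps
File size in Mb = 81 * 8 = 648 Mb
Time = 648 / 77
Time = 8.4156 seconds


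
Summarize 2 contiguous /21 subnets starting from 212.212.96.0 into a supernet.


Original prefix: /21
Number of subnets: 2 = 2^1
New prefix = 21 - 1 = 20
Supernet: 212.212.96.0/20


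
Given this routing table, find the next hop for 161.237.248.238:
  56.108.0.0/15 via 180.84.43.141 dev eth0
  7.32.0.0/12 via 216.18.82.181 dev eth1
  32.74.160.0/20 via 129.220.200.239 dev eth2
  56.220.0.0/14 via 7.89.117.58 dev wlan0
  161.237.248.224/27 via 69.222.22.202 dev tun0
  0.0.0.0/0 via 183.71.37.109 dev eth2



Longest prefix match for 161.237.248.238:
  /15 56.108.0.0: no
  /12 7.32.0.0: no
  /20 32.74.160.0: no
  /14 56.220.0.0: no
  /27 161.237.248.224: MATCH
  /0 0.0.0.0: MATCH
Selected: next-hop 69.222.22.202 via tun0 (matched /27)


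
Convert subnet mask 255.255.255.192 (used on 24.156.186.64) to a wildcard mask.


Subnet mask: 255.255.255.192
Wildcard = 255.255.255.255 - subnet mask
255 - 255 = 0
255 - 255 = 0
255 - 255 = 0
255 - 192 = 63
Wildcard: 0.0.0.63


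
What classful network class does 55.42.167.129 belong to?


First octet: 55
Binary: 00110111
0xxxxxxx -> Class A (1-126)
Class A, default mask 255.0.0.0 (/8)


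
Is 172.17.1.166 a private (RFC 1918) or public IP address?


RFC 1918 private ranges:
  10.0.0.0/8 (10.0.0.0 - 10.255.255.255)
  172.16.0.0/12 (172.16.0.0 - 172.31.255.255)
  192.168.0.0/16 (192.168.0.0 - 192.168.255.255)
Private (in 172.16.0.0/12)


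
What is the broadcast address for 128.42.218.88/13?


Network: 128.40.0.0/13
Host bits = 19
Set all host bits to 1:
Broadcast: 128.47.255.255


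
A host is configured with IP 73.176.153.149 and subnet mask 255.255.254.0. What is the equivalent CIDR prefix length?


Binary: 11111111.11111111.11111110.00000000
Count leading 1s
Prefix: /23


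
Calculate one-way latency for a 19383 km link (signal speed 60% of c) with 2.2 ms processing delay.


Speed = 0.6 * 3e5 km/s = 180000 km/s
Propagation delay = 19383 / 180000 = 0.1077 s = 107.6833 ms
Processing delay = 2.2 ms
Total one-way latency = 109.8833 ms


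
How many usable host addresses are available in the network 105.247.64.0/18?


Host bits = 32 - 18 = 14
Total addresses = 2^14 = 16384
Usable = total - 2 (network and broadcast)
Usable hosts: 16382


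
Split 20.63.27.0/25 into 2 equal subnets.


New prefix = 25 + 1 = 26
Each subnet has 64 addresses
  20.63.27.0/26
  20.63.27.64/26
Subnets: 20.63.27.0/26, 20.63.27.64/26


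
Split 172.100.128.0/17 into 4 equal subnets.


New prefix = 17 + 2 = 19
Each subnet has 8192 addresses
  172.100.128.0/19
  172.100.160.0/19
  172.100.192.0/19
  172.100.224.0/19
Subnets: 172.100.128.0/19, 172.100.160.0/19, 172.100.192.0/19, 172.100.224.0/19


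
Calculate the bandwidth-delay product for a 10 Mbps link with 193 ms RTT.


BDP = bandwidth * RTT
= 10 Mbps * 193 ms
= 10 * 1e6 * 193 / 1000 bits
= 1930000 bits
= 241250 bytes
= 235.5957 KB
BDP = 1930000 bits (241250 bytes)


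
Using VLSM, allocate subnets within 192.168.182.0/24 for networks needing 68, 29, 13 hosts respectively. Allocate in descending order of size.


68 hosts -> /25 (126 usable): 192.168.182.0/25
29 hosts -> /27 (30 usable): 192.168.182.128/27
13 hosts -> /28 (14 usable): 192.168.182.160/28
Allocation: 192.168.182.0/25 (68 hosts, 126 usable); 192.168.182.128/27 (29 hosts, 30 usable); 192.168.182.160/28 (13 hosts, 14 usable)


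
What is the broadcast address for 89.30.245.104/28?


Network: 89.30.245.96/28
Host bits = 4
Set all host bits to 1:
Broadcast: 89.30.245.111


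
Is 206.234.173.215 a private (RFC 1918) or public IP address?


RFC 1918 private ranges:
  10.0.0.0/8 (10.0.0.0 - 10.255.255.255)
  172.16.0.0/12 (172.16.0.0 - 172.31.255.255)
  192.168.0.0/16 (192.168.0.0 - 192.168.255.255)
Public (not in any RFC 1918 range)


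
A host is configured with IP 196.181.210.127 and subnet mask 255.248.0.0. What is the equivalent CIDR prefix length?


Binary: 11111111.11111000.00000000.00000000
Count leading 1s
Prefix: /13


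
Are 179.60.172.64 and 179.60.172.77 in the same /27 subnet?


Mask: 255.255.255.224
179.60.172.64 AND mask = 179.60.172.64
179.60.172.77 AND mask = 179.60.172.64
Yes, same subnet (179.60.172.64)


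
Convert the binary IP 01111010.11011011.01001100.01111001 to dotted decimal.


01111010 = 122
11011011 = 219
01001100 = 76
01111001 = 121
IP: 122.219.76.121


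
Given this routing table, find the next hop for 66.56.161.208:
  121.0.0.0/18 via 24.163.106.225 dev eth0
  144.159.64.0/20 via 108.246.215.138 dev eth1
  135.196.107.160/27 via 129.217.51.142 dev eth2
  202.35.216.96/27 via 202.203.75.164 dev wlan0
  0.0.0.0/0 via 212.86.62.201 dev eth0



Longest prefix match for 66.56.161.208:
  /18 121.0.0.0: no
  /20 144.159.64.0: no
  /27 135.196.107.160: no
  /27 202.35.216.96: no
  /0 0.0.0.0: MATCH
Selected: next-hop 212.86.62.201 via eth0 (matched /0)


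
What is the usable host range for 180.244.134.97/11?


Network: 180.224.0.0
Broadcast: 180.255.255.255
First usable = network + 1
Last usable = broadcast - 1
Range: 180.224.0.1 to 180.255.255.254


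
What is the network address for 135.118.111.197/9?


IP:   10000111.01110110.01101111.11000101
Mask: 11111111.10000000.00000000.00000000
AND operation:
Net:  10000111.00000000.00000000.00000000
Network: 135.0.0.0/9


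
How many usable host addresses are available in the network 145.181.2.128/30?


Host bits = 32 - 30 = 2
Total addresses = 2^2 = 4
Usable = total - 2 (network and broadcast)
Usable hosts: 2


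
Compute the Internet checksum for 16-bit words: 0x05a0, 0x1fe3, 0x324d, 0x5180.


Sum all words (with carry folding):
+ 0x05a0 = 0x05a0
+ 0x1fe3 = 0x2583
+ 0x324d = 0x57d0
+ 0x5180 = 0xa950
One's complement: ~0xa950
Checksum = 0x56af


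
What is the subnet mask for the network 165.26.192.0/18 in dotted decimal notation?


/18 means 18 network bits, 14 host bits
Binary: 11111111111111111100000000000000
Mask: 255.255.192.0


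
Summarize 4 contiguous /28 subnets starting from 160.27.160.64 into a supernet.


Original prefix: /28
Number of subnets: 4 = 2^2
New prefix = 28 - 2 = 26
Supernet: 160.27.160.64/26


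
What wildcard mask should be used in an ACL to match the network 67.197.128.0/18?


Subnet mask: 255.255.192.0
Wildcard = 255.255.255.255 - subnet mask
255 - 255 = 0
255 - 255 = 0
255 - 192 = 63
255 - 0 = 255
Wildcard: 0.0.63.255


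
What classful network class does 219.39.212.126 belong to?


First octet: 219
Binary: 11011011
110xxxxx -> Class C (192-223)
Class C, default mask 255.255.255.0 (/24)


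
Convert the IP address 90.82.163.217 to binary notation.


90 = 01011010
82 = 01010010
163 = 10100011
217 = 11011001
Binary: 01011010.01010010.10100011.11011001


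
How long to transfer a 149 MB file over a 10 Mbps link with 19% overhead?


Effective throughput = 10 * (1 - 19/100) = 8.1 Mbps
File size in Mb = 149 * 8 = 1192 Mb
Time = 1192 / 8.1
Time = 147.1605 seconds


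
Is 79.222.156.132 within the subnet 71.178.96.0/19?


Subnet network: 71.178.96.0
Test IP AND mask: 79.222.128.0
No, 79.222.156.132 is not in 71.178.96.0/19


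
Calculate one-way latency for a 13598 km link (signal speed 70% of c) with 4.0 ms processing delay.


Speed = 0.7 * 3e5 km/s = 210000 km/s
Propagation delay = 13598 / 210000 = 0.0648 s = 64.7524 ms
Processing delay = 4.0 ms
Total one-way latency = 68.7524 ms


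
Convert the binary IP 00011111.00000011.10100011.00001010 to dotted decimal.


00011111 = 31
00000011 = 3
10100011 = 163
00001010 = 10
IP: 31.3.163.10


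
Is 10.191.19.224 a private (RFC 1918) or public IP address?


RFC 1918 private ranges:
  10.0.0.0/8 (10.0.0.0 - 10.255.255.255)
  172.16.0.0/12 (172.16.0.0 - 172.31.255.255)
  192.168.0.0/16 (192.168.0.0 - 192.168.255.255)
Private (in 10.0.0.0/8)


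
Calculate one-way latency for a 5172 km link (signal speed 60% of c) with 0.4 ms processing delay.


Speed = 0.6 * 3e5 km/s = 180000 km/s
Propagation delay = 5172 / 180000 = 0.0287 s = 28.7333 ms
Processing delay = 0.4 ms
Total one-way latency = 29.1333 ms


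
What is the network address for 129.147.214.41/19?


IP:   10000001.10010011.11010110.00101001
Mask: 11111111.11111111.11100000.00000000
AND operation:
Net:  10000001.10010011.11000000.00000000
Network: 129.147.192.0/19


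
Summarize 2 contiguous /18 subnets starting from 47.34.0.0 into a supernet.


Original prefix: /18
Number of subnets: 2 = 2^1
New prefix = 18 - 1 = 17
Supernet: 47.34.0.0/17


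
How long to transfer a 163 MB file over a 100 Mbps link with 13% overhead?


Effective throughput = 100 * (1 - 13/100) = 87 Mbps
File size in Mb = 163 * 8 = 1304 Mb
Time = 1304 / 87
Time = 14.9885 seconds


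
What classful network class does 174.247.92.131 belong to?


First octet: 174
Binary: 10101110
10xxxxxx -> Class B (128-191)
Class B, default mask 255.255.0.0 (/16)


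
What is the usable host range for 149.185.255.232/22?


Network: 149.185.252.0
Broadcast: 149.185.255.255
First usable = network + 1
Last usable = broadcast - 1
Range: 149.185.252.1 to 149.185.255.254


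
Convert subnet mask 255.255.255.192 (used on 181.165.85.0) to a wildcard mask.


Subnet mask: 255.255.255.192
Wildcard = 255.255.255.255 - subnet mask
255 - 255 = 0
255 - 255 = 0
255 - 255 = 0
255 - 192 = 63
Wildcard: 0.0.0.63


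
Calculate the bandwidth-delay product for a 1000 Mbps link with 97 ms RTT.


BDP = bandwidth * RTT
= 1000 Mbps * 97 ms
= 1000 * 1e6 * 97 / 1000 bits
= 97000000 bits
= 12125000 bytes
= 11840.8203 KB
BDP = 97000000 bits (12125000 bytes)


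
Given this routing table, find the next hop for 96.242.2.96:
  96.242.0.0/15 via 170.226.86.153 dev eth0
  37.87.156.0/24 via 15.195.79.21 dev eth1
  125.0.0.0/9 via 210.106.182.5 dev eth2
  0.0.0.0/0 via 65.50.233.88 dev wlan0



Longest prefix match for 96.242.2.96:
  /15 96.242.0.0: MATCH
  /24 37.87.156.0: no
  /9 125.0.0.0: no
  /0 0.0.0.0: MATCH
Selected: next-hop 170.226.86.153 via eth0 (matched /15)


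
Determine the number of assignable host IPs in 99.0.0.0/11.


Host bits = 32 - 11 = 21
Total addresses = 2^21 = 2097152
Usable = total - 2 (network and broadcast)
Usable hosts: 2097150


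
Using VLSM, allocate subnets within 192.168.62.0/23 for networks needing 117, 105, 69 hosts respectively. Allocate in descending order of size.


117 hosts -> /25 (126 usable): 192.168.62.0/25
105 hosts -> /25 (126 usable): 192.168.62.128/25
69 hosts -> /25 (126 usable): 192.168.63.0/25
Allocation: 192.168.62.0/25 (117 hosts, 126 usable); 192.168.62.128/25 (105 hosts, 126 usable); 192.168.63.0/25 (69 hosts, 126 usable)


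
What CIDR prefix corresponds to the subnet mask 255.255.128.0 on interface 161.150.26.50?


Binary: 11111111.11111111.10000000.00000000
Count leading 1s
Prefix: /17


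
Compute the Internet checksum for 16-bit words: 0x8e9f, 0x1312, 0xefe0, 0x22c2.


Sum all words (with carry folding):
+ 0x8e9f = 0x8e9f
+ 0x1312 = 0xa1b1
+ 0xefe0 = 0x9192
+ 0x22c2 = 0xb454
One's complement: ~0xb454
Checksum = 0x4bab


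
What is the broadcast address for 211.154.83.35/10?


Network: 211.128.0.0/10
Host bits = 22
Set all host bits to 1:
Broadcast: 211.191.255.255


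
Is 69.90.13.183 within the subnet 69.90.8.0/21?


Subnet network: 69.90.8.0
Test IP AND mask: 69.90.8.0
Yes, 69.90.13.183 is in 69.90.8.0/21


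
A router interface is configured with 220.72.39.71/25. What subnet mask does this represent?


/25 means 25 network bits, 7 host bits
Binary: 11111111111111111111111110000000
Mask: 255.255.255.128


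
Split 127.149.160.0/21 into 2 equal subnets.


New prefix = 21 + 1 = 22
Each subnet has 1024 addresses
  127.149.160.0/22
  127.149.164.0/22
Subnets: 127.149.160.0/22, 127.149.164.0/22


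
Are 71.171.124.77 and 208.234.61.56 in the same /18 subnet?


Mask: 255.255.192.0
71.171.124.77 AND mask = 71.171.64.0
208.234.61.56 AND mask = 208.234.0.0
No, different subnets (71.171.64.0 vs 208.234.0.0)


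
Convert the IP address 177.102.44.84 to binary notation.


177 = 10110001
102 = 01100110
44 = 00101100
84 = 01010100
Binary: 10110001.01100110.00101100.01010100


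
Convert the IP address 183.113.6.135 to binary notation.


183 = 10110111
113 = 01110001
6 = 00000110
135 = 10000111
Binary: 10110111.01110001.00000110.10000111


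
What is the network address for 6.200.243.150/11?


IP:   00000110.11001000.11110011.10010110
Mask: 11111111.11100000.00000000.00000000
AND operation:
Net:  00000110.11000000.00000000.00000000
Network: 6.192.0.0/11


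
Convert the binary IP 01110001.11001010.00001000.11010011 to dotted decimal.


01110001 = 113
11001010 = 202
00001000 = 8
11010011 = 211
IP: 113.202.8.211


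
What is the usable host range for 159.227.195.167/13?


Network: 159.224.0.0
Broadcast: 159.231.255.255
First usable = network + 1
Last usable = broadcast - 1
Range: 159.224.0.1 to 159.231.255.254


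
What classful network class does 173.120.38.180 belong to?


First octet: 173
Binary: 10101101
10xxxxxx -> Class B (128-191)
Class B, default mask 255.255.0.0 (/16)


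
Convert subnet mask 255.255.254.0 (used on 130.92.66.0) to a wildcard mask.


Subnet mask: 255.255.254.0
Wildcard = 255.255.255.255 - subnet mask
255 - 255 = 0
255 - 255 = 0
255 - 254 = 1
255 - 0 = 255
Wildcard: 0.0.1.255


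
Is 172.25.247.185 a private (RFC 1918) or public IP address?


RFC 1918 private ranges:
  10.0.0.0/8 (10.0.0.0 - 10.255.255.255)
  172.16.0.0/12 (172.16.0.0 - 172.31.255.255)
  192.168.0.0/16 (192.168.0.0 - 192.168.255.255)
Private (in 172.16.0.0/12)


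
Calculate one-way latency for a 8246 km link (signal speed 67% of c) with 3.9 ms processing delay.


Speed = 0.67 * 3e5 km/s = 201000 km/s
Propagation delay = 8246 / 201000 = 0.041 s = 41.0249 ms
Processing delay = 3.9 ms
Total one-way latency = 44.9249 ms


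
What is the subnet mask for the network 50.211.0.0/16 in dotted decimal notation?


/16 means 16 network bits, 16 host bits
Binary: 11111111111111110000000000000000
Mask: 255.255.0.0


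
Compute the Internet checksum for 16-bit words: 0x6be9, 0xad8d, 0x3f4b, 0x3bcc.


Sum all words (with carry folding):
+ 0x6be9 = 0x6be9
+ 0xad8d = 0x1977
+ 0x3f4b = 0x58c2
+ 0x3bcc = 0x948e
One's complement: ~0x948e
Checksum = 0x6b71


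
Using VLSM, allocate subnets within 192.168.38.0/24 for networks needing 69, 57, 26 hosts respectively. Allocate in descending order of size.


69 hosts -> /25 (126 usable): 192.168.38.0/25
57 hosts -> /26 (62 usable): 192.168.38.128/26
26 hosts -> /27 (30 usable): 192.168.38.192/27
Allocation: 192.168.38.0/25 (69 hosts, 126 usable); 192.168.38.128/26 (57 hosts, 62 usable); 192.168.38.192/27 (26 hosts, 30 usable)


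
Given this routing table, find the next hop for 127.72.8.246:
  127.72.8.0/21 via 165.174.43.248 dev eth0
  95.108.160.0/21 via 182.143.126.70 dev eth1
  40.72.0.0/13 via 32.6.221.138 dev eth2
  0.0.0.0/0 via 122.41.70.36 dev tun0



Longest prefix match for 127.72.8.246:
  /21 127.72.8.0: MATCH
  /21 95.108.160.0: no
  /13 40.72.0.0: no
  /0 0.0.0.0: MATCH
Selected: next-hop 165.174.43.248 via eth0 (matched /21)


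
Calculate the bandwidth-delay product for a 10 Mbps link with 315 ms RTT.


BDP = bandwidth * RTT
= 10 Mbps * 315 ms
= 10 * 1e6 * 315 / 1000 bits
= 3150000 bits
= 393750 bytes
= 384.5215 KB
BDP = 3150000 bits (393750 bytes)


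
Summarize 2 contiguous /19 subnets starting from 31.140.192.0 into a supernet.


Original prefix: /19
Number of subnets: 2 = 2^1
New prefix = 19 - 1 = 18
Supernet: 31.140.192.0/18


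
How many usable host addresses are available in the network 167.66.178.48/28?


Host bits = 32 - 28 = 4
Total addresses = 2^4 = 16
Usable = total - 2 (network and broadcast)
Usable hosts: 14


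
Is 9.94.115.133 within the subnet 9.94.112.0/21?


Subnet network: 9.94.112.0
Test IP AND mask: 9.94.112.0
Yes, 9.94.115.133 is in 9.94.112.0/21


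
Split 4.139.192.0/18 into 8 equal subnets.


New prefix = 18 + 3 = 21
Each subnet has 2048 addresses
  4.139.192.0/21
  4.139.200.0/21
  4.139.208.0/21
  4.139.216.0/21
  4.139.224.0/21
  4.139.232.0/21
  4.139.240.0/21
  4.139.248.0/21
Subnets: 4.139.192.0/21, 4.139.200.0/21, 4.139.208.0/21, 4.139.216.0/21, 4.139.224.0/21, 4.139.232.0/21, 4.139.240.0/21, 4.139.248.0/21


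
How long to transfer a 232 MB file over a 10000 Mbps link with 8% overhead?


Effective throughput = 10000 * (1 - 8/100) = 9200 Mbps
File size in Mb = 232 * 8 = 1856 Mb
Time = 1856 / 9200
Time = 0.2017 seconds


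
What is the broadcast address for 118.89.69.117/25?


Network: 118.89.69.0/25
Host bits = 7
Set all host bits to 1:
Broadcast: 118.89.69.127


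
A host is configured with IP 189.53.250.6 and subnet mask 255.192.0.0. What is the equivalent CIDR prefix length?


Binary: 11111111.11000000.00000000.00000000
Count leading 1s
Prefix: /10


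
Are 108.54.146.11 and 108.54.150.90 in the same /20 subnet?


Mask: 255.255.240.0
108.54.146.11 AND mask = 108.54.144.0
108.54.150.90 AND mask = 108.54.144.0
Yes, same subnet (108.54.144.0)


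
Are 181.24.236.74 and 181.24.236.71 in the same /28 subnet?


Mask: 255.255.255.240
181.24.236.74 AND mask = 181.24.236.64
181.24.236.71 AND mask = 181.24.236.64
Yes, same subnet (181.24.236.64)


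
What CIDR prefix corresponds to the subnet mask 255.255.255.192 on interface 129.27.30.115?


Binary: 11111111.11111111.11111111.11000000
Count leading 1s
Prefix: /26


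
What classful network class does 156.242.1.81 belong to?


First octet: 156
Binary: 10011100
10xxxxxx -> Class B (128-191)
Class B, default mask 255.255.0.0 (/16)


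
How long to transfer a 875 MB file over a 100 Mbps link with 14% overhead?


Effective throughput = 100 * (1 - 14/100) = 86 Mbps
File size in Mb = 875 * 8 = 7000 Mb
Time = 7000 / 86
Time = 81.3953 seconds


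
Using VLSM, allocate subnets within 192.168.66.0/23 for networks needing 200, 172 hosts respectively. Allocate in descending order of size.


200 hosts -> /24 (254 usable): 192.168.66.0/24
172 hosts -> /24 (254 usable): 192.168.67.0/24
Allocation: 192.168.66.0/24 (200 hosts, 254 usable); 192.168.67.0/24 (172 hosts, 254 usable)


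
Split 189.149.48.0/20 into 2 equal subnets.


New prefix = 20 + 1 = 21
Each subnet has 2048 addresses
  189.149.48.0/21
  189.149.56.0/21
Subnets: 189.149.48.0/21, 189.149.56.0/21


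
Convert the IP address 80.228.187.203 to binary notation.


80 = 01010000
228 = 11100100
187 = 10111011
203 = 11001011
Binary: 01010000.11100100.10111011.11001011


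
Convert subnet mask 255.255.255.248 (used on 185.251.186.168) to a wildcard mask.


Subnet mask: 255.255.255.248
Wildcard = 255.255.255.255 - subnet mask
255 - 255 = 0
255 - 255 = 0
255 - 255 = 0
255 - 248 = 7
Wildcard: 0.0.0.7


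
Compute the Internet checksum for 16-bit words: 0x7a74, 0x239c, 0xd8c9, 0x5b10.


Sum all words (with carry folding):
+ 0x7a74 = 0x7a74
+ 0x239c = 0x9e10
+ 0xd8c9 = 0x76da
+ 0x5b10 = 0xd1ea
One's complement: ~0xd1ea
Checksum = 0x2e15


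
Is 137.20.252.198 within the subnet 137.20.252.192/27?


Subnet network: 137.20.252.192
Test IP AND mask: 137.20.252.192
Yes, 137.20.252.198 is in 137.20.252.192/27


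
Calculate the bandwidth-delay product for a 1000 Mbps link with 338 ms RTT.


BDP = bandwidth * RTT
= 1000 Mbps * 338 ms
= 1000 * 1e6 * 338 / 1000 bits
= 338000000 bits
= 42250000 bytes
= 41259.7656 KB
BDP = 338000000 bits (42250000 bytes)


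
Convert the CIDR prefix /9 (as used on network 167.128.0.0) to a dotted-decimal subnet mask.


/9 means 9 network bits, 23 host bits
Binary: 11111111100000000000000000000000
Mask: 255.128.0.0


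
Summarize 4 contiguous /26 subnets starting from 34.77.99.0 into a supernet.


Original prefix: /26
Number of subnets: 4 = 2^2
New prefix = 26 - 2 = 24
Supernet: 34.77.99.0/24


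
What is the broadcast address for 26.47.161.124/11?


Network: 26.32.0.0/11
Host bits = 21
Set all host bits to 1:
Broadcast: 26.63.255.255


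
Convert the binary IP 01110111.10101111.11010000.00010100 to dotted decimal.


01110111 = 119
10101111 = 175
11010000 = 208
00010100 = 20
IP: 119.175.208.20


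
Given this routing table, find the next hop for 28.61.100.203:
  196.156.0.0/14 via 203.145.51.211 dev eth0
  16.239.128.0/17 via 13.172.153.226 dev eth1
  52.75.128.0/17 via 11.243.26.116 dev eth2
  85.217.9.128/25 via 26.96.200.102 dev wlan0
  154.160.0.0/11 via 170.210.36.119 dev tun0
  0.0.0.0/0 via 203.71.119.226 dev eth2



Longest prefix match for 28.61.100.203:
  /14 196.156.0.0: no
  /17 16.239.128.0: no
  /17 52.75.128.0: no
  /25 85.217.9.128: no
  /11 154.160.0.0: no
  /0 0.0.0.0: MATCH
Selected: next-hop 203.71.119.226 via eth2 (matched /0)


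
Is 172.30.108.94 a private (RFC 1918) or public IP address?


RFC 1918 private ranges:
  10.0.0.0/8 (10.0.0.0 - 10.255.255.255)
  172.16.0.0/12 (172.16.0.0 - 172.31.255.255)
  192.168.0.0/16 (192.168.0.0 - 192.168.255.255)
Private (in 172.16.0.0/12)


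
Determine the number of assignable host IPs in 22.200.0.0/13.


Host bits = 32 - 13 = 19
Total addresses = 2^19 = 524288
Usable = total - 2 (network and broadcast)
Usable hosts: 524286


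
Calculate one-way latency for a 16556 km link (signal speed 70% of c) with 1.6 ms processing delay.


Speed = 0.7 * 3e5 km/s = 210000 km/s
Propagation delay = 16556 / 210000 = 0.0788 s = 78.8381 ms
Processing delay = 1.6 ms
Total one-way latency = 80.4381 ms


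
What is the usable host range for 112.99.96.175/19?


Network: 112.99.96.0
Broadcast: 112.99.127.255
First usable = network + 1
Last usable = broadcast - 1
Range: 112.99.96.1 to 112.99.127.254


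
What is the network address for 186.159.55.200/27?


IP:   10111010.10011111.00110111.11001000
Mask: 11111111.11111111.11111111.11100000
AND operation:
Net:  10111010.10011111.00110111.11000000
Network: 186.159.55.192/27


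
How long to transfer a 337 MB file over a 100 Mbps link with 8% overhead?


Effective throughput = 100 * (1 - 8/100) = 92 Mbps
File size in Mb = 337 * 8 = 2696 Mb
Time = 2696 / 92
Time = 29.3043 seconds


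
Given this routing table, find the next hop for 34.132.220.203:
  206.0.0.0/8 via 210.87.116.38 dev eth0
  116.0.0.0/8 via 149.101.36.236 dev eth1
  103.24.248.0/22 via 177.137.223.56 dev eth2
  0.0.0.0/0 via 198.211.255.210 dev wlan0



Longest prefix match for 34.132.220.203:
  /8 206.0.0.0: no
  /8 116.0.0.0: no
  /22 103.24.248.0: no
  /0 0.0.0.0: MATCH
Selected: next-hop 198.211.255.210 via wlan0 (matched /0)


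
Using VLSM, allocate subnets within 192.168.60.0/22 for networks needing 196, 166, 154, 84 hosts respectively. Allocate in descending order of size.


196 hosts -> /24 (254 usable): 192.168.60.0/24
166 hosts -> /24 (254 usable): 192.168.61.0/24
154 hosts -> /24 (254 usable): 192.168.62.0/24
84 hosts -> /25 (126 usable): 192.168.63.0/25
Allocation: 192.168.60.0/24 (196 hosts, 254 usable); 192.168.61.0/24 (166 hosts, 254 usable); 192.168.62.0/24 (154 hosts, 254 usable); 192.168.63.0/25 (84 hosts, 126 usable)


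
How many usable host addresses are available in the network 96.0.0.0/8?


Host bits = 32 - 8 = 24
Total addresses = 2^24 = 16777216
Usable = total - 2 (network and broadcast)
Usable hosts: 16777214


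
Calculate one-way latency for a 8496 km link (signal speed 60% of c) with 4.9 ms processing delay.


Speed = 0.6 * 3e5 km/s = 180000 km/s
Propagation delay = 8496 / 180000 = 0.0472 s = 47.2 ms
Processing delay = 4.9 ms
Total one-way latency = 52.1 ms


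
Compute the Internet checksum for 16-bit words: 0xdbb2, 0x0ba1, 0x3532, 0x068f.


Sum all words (with carry folding):
+ 0xdbb2 = 0xdbb2
+ 0x0ba1 = 0xe753
+ 0x3532 = 0x1c86
+ 0x068f = 0x2315
One's complement: ~0x2315
Checksum = 0xdcea


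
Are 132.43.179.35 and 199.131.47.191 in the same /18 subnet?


Mask: 255.255.192.0
132.43.179.35 AND mask = 132.43.128.0
199.131.47.191 AND mask = 199.131.0.0
No, different subnets (132.43.128.0 vs 199.131.0.0)


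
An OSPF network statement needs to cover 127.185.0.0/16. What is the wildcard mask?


Subnet mask: 255.255.0.0
Wildcard = 255.255.255.255 - subnet mask
255 - 255 = 0
255 - 255 = 0
255 - 0 = 255
255 - 0 = 255
Wildcard: 0.0.255.255


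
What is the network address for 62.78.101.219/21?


IP:   00111110.01001110.01100101.11011011
Mask: 11111111.11111111.11111000.00000000
AND operation:
Net:  00111110.01001110.01100000.00000000
Network: 62.78.96.0/21


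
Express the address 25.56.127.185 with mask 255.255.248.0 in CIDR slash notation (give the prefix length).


Binary: 11111111.11111111.11111000.00000000
Count leading 1s
Prefix: /21


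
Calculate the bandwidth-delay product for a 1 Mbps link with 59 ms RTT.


BDP = bandwidth * RTT
= 1 Mbps * 59 ms
= 1 * 1e6 * 59 / 1000 bits
= 59000 bits
= 7375 bytes
= 7.2021 KB
BDP = 59000 bits (7375 bytes)


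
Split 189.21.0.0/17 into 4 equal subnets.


New prefix = 17 + 2 = 19
Each subnet has 8192 addresses
  189.21.0.0/19
  189.21.32.0/19
  189.21.64.0/19
  189.21.96.0/19
Subnets: 189.21.0.0/19, 189.21.32.0/19, 189.21.64.0/19, 189.21.96.0/19


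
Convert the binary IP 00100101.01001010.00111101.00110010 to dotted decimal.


00100101 = 37
01001010 = 74
00111101 = 61
00110010 = 50
IP: 37.74.61.50


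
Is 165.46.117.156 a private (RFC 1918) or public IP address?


RFC 1918 private ranges:
  10.0.0.0/8 (10.0.0.0 - 10.255.255.255)
  172.16.0.0/12 (172.16.0.0 - 172.31.255.255)
  192.168.0.0/16 (192.168.0.0 - 192.168.255.255)
Public (not in any RFC 1918 range)


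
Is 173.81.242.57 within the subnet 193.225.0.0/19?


Subnet network: 193.225.0.0
Test IP AND mask: 173.81.224.0
No, 173.81.242.57 is not in 193.225.0.0/19


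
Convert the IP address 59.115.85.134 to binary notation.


59 = 00111011
115 = 01110011
85 = 01010101
134 = 10000110
Binary: 00111011.01110011.01010101.10000110


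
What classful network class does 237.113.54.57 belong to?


First octet: 237
Binary: 11101101
1110xxxx -> Class D (224-239)
Class D (multicast), default mask N/A


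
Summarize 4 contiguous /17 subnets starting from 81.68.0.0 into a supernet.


Original prefix: /17
Number of subnets: 4 = 2^2
New prefix = 17 - 2 = 15
Supernet: 81.68.0.0/15


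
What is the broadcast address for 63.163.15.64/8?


Network: 63.0.0.0/8
Host bits = 24
Set all host bits to 1:
Broadcast: 63.255.255.255


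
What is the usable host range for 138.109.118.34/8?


Network: 138.0.0.0
Broadcast: 138.255.255.255
First usable = network + 1
Last usable = broadcast - 1
Range: 138.0.0.1 to 138.255.255.254


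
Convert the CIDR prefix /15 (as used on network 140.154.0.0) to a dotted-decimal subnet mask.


/15 means 15 network bits, 17 host bits
Binary: 11111111111111100000000000000000
Mask: 255.254.0.0


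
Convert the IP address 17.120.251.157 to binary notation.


17 = 00010001
120 = 01111000
251 = 11111011
157 = 10011101
Binary: 00010001.01111000.11111011.10011101


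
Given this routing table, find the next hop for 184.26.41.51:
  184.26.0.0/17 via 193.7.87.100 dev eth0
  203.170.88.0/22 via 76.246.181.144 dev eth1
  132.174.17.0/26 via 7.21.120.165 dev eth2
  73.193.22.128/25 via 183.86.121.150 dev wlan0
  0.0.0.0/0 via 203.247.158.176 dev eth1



Longest prefix match for 184.26.41.51:
  /17 184.26.0.0: MATCH
  /22 203.170.88.0: no
  /26 132.174.17.0: no
  /25 73.193.22.128: no
  /0 0.0.0.0: MATCH
Selected: next-hop 193.7.87.100 via eth0 (matched /17)


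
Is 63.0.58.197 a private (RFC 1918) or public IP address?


RFC 1918 private ranges:
  10.0.0.0/8 (10.0.0.0 - 10.255.255.255)
  172.16.0.0/12 (172.16.0.0 - 172.31.255.255)
  192.168.0.0/16 (192.168.0.0 - 192.168.255.255)
Public (not in any RFC 1918 range)


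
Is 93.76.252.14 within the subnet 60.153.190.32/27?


Subnet network: 60.153.190.32
Test IP AND mask: 93.76.252.0
No, 93.76.252.14 is not in 60.153.190.32/27


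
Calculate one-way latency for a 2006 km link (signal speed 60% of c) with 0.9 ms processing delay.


Speed = 0.6 * 3e5 km/s = 180000 km/s
Propagation delay = 2006 / 180000 = 0.0111 s = 11.1444 ms
Processing delay = 0.9 ms
Total one-way latency = 12.0444 ms


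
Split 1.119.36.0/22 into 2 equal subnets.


New prefix = 22 + 1 = 23
Each subnet has 512 addresses
  1.119.36.0/23
  1.119.38.0/23
Subnets: 1.119.36.0/23, 1.119.38.0/23


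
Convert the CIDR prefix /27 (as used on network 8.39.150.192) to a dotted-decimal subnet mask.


/27 means 27 network bits, 5 host bits
Binary: 11111111111111111111111111100000
Mask: 255.255.255.224


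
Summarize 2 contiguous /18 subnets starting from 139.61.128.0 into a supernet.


Original prefix: /18
Number of subnets: 2 = 2^1
New prefix = 18 - 1 = 17
Supernet: 139.61.128.0/17


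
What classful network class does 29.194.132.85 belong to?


First octet: 29
Binary: 00011101
0xxxxxxx -> Class A (1-126)
Class A, default mask 255.0.0.0 (/8)


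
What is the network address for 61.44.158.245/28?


IP:   00111101.00101100.10011110.11110101
Mask: 11111111.11111111.11111111.11110000
AND operation:
Net:  00111101.00101100.10011110.11110000
Network: 61.44.158.240/28


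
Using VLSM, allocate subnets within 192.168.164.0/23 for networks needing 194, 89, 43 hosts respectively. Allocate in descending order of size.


194 hosts -> /24 (254 usable): 192.168.164.0/24
89 hosts -> /25 (126 usable): 192.168.165.0/25
43 hosts -> /26 (62 usable): 192.168.165.128/26
Allocation: 192.168.164.0/24 (194 hosts, 254 usable); 192.168.165.0/25 (89 hosts, 126 usable); 192.168.165.128/26 (43 hosts, 62 usable)


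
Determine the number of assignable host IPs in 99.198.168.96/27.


Host bits = 32 - 27 = 5
Total addresses = 2^5 = 32
Usable = total - 2 (network and broadcast)
Usable hosts: 30


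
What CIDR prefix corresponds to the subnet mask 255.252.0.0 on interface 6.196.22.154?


Binary: 11111111.11111100.00000000.00000000
Count leading 1s
Prefix: /14


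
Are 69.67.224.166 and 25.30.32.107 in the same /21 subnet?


Mask: 255.255.248.0
69.67.224.166 AND mask = 69.67.224.0
25.30.32.107 AND mask = 25.30.32.0
No, different subnets (69.67.224.0 vs 25.30.32.0)


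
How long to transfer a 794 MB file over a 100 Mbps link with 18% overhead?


Effective throughput = 100 * (1 - 18/100) = 82 Mbps
File size in Mb = 794 * 8 = 6352 Mb
Time = 6352 / 82
Time = 77.4634 seconds


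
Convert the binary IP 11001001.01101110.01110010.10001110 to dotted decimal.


11001001 = 201
01101110 = 110
01110010 = 114
10001110 = 142
IP: 201.110.114.142


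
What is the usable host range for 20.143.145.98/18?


Network: 20.143.128.0
Broadcast: 20.143.191.255
First usable = network + 1
Last usable = broadcast - 1
Range: 20.143.128.1 to 20.143.191.254


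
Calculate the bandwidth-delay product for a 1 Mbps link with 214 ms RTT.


BDP = bandwidth * RTT
= 1 Mbps * 214 ms
= 1 * 1e6 * 214 / 1000 bits
= 214000 bits
= 26750 bytes
= 26.123 KB
BDP = 214000 bits (26750 bytes)


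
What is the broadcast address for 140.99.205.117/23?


Network: 140.99.204.0/23
Host bits = 9
Set all host bits to 1:
Broadcast: 140.99.205.255


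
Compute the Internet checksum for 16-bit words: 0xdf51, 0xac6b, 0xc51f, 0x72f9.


Sum all words (with carry folding):
+ 0xdf51 = 0xdf51
+ 0xac6b = 0x8bbd
+ 0xc51f = 0x50dd
+ 0x72f9 = 0xc3d6
One's complement: ~0xc3d6
Checksum = 0x3c29


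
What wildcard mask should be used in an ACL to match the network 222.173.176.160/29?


Subnet mask: 255.255.255.248
Wildcard = 255.255.255.255 - subnet mask
255 - 255 = 0
255 - 255 = 0
255 - 255 = 0
255 - 248 = 7
Wildcard: 0.0.0.7


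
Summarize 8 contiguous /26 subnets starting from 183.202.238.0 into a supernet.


Original prefix: /26
Number of subnets: 8 = 2^3
New prefix = 26 - 3 = 23
Supernet: 183.202.238.0/23


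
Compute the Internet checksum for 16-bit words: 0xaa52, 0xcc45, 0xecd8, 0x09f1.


Sum all words (with carry folding):
+ 0xaa52 = 0xaa52
+ 0xcc45 = 0x7698
+ 0xecd8 = 0x6371
+ 0x09f1 = 0x6d62
One's complement: ~0x6d62
Checksum = 0x929d


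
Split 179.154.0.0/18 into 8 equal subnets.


New prefix = 18 + 3 = 21
Each subnet has 2048 addresses
  179.154.0.0/21
  179.154.8.0/21
  179.154.16.0/21
  179.154.24.0/21
  179.154.32.0/21
  179.154.40.0/21
  179.154.48.0/21
  179.154.56.0/21
Subnets: 179.154.0.0/21, 179.154.8.0/21, 179.154.16.0/21, 179.154.24.0/21, 179.154.32.0/21, 179.154.40.0/21, 179.154.48.0/21, 179.154.56.0/21


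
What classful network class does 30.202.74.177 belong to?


First octet: 30
Binary: 00011110
0xxxxxxx -> Class A (1-126)
Class A, default mask 255.0.0.0 (/8)


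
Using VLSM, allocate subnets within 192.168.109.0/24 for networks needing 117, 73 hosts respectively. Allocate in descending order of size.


117 hosts -> /25 (126 usable): 192.168.109.0/25
73 hosts -> /25 (126 usable): 192.168.109.128/25
Allocation: 192.168.109.0/25 (117 hosts, 126 usable); 192.168.109.128/25 (73 hosts, 126 usable)


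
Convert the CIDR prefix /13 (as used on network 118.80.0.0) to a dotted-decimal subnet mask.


/13 means 13 network bits, 19 host bits
Binary: 11111111111110000000000000000000
Mask: 255.248.0.0


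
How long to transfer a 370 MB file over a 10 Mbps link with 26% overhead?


Effective throughput = 10 * (1 - 26/100) = 7.4 Mbps
File size in Mb = 370 * 8 = 2960 Mb
Time = 2960 / 7.4
Time = 400 seconds


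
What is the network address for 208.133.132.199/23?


IP:   11010000.10000101.10000100.11000111
Mask: 11111111.11111111.11111110.00000000
AND operation:
Net:  11010000.10000101.10000100.00000000
Network: 208.133.132.0/23


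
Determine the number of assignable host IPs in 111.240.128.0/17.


Host bits = 32 - 17 = 15
Total addresses = 2^15 = 32768
Usable = total - 2 (network and broadcast)
Usable hosts: 32766


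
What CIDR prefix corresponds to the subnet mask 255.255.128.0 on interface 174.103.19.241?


Binary: 11111111.11111111.10000000.00000000
Count leading 1s
Prefix: /17


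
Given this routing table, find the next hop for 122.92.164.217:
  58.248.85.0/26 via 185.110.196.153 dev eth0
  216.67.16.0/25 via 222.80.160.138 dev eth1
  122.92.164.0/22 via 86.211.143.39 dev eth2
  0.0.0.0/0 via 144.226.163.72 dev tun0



Longest prefix match for 122.92.164.217:
  /26 58.248.85.0: no
  /25 216.67.16.0: no
  /22 122.92.164.0: MATCH
  /0 0.0.0.0: MATCH
Selected: next-hop 86.211.143.39 via eth2 (matched /22)


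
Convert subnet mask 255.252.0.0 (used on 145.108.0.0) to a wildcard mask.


Subnet mask: 255.252.0.0
Wildcard = 255.255.255.255 - subnet mask
255 - 255 = 0
255 - 252 = 3
255 - 0 = 255
255 - 0 = 255
Wildcard: 0.3.255.255


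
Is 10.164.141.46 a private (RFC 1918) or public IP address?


RFC 1918 private ranges:
  10.0.0.0/8 (10.0.0.0 - 10.255.255.255)
  172.16.0.0/12 (172.16.0.0 - 172.31.255.255)
  192.168.0.0/16 (192.168.0.0 - 192.168.255.255)
Private (in 10.0.0.0/8)


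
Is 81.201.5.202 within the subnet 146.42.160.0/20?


Subnet network: 146.42.160.0
Test IP AND mask: 81.201.0.0
No, 81.201.5.202 is not in 146.42.160.0/20


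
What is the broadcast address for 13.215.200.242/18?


Network: 13.215.192.0/18
Host bits = 14
Set all host bits to 1:
Broadcast: 13.215.255.255


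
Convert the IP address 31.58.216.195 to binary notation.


31 = 00011111
58 = 00111010
216 = 11011000
195 = 11000011
Binary: 00011111.00111010.11011000.11000011


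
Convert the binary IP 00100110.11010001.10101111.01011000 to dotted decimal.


00100110 = 38
11010001 = 209
10101111 = 175
01011000 = 88
IP: 38.209.175.88


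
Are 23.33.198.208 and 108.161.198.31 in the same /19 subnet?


Mask: 255.255.224.0
23.33.198.208 AND mask = 23.33.192.0
108.161.198.31 AND mask = 108.161.192.0
No, different subnets (23.33.192.0 vs 108.161.192.0)


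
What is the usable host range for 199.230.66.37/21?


Network: 199.230.64.0
Broadcast: 199.230.71.255
First usable = network + 1
Last usable = broadcast - 1
Range: 199.230.64.1 to 199.230.71.254


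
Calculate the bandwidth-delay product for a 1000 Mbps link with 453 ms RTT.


BDP = bandwidth * RTT
= 1000 Mbps * 453 ms
= 1000 * 1e6 * 453 / 1000 bits
= 453000000 bits
= 56625000 bytes
= 55297.8516 KB
BDP = 453000000 bits (56625000 bytes)


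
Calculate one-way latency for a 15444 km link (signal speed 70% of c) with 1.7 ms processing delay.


Speed = 0.7 * 3e5 km/s = 210000 km/s
Propagation delay = 15444 / 210000 = 0.0735 s = 73.5429 ms
Processing delay = 1.7 ms
Total one-way latency = 75.2429 ms


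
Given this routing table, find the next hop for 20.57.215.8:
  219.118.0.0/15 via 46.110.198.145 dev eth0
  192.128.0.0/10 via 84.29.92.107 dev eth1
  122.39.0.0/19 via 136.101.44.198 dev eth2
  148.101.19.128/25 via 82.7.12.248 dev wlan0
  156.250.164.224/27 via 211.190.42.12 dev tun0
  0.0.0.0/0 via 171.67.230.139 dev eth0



Longest prefix match for 20.57.215.8:
  /15 219.118.0.0: no
  /10 192.128.0.0: no
  /19 122.39.0.0: no
  /25 148.101.19.128: no
  /27 156.250.164.224: no
  /0 0.0.0.0: MATCH
Selected: next-hop 171.67.230.139 via eth0 (matched /0)


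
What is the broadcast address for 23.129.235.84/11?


Network: 23.128.0.0/11
Host bits = 21
Set all host bits to 1:
Broadcast: 23.159.255.255


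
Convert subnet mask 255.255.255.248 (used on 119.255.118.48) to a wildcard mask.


Subnet mask: 255.255.255.248
Wildcard = 255.255.255.255 - subnet mask
255 - 255 = 0
255 - 255 = 0
255 - 255 = 0
255 - 248 = 7
Wildcard: 0.0.0.7


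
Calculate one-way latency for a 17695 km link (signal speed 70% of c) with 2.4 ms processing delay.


Speed = 0.7 * 3e5 km/s = 210000 km/s
Propagation delay = 17695 / 210000 = 0.0843 s = 84.2619 ms
Processing delay = 2.4 ms
Total one-way latency = 86.6619 ms
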